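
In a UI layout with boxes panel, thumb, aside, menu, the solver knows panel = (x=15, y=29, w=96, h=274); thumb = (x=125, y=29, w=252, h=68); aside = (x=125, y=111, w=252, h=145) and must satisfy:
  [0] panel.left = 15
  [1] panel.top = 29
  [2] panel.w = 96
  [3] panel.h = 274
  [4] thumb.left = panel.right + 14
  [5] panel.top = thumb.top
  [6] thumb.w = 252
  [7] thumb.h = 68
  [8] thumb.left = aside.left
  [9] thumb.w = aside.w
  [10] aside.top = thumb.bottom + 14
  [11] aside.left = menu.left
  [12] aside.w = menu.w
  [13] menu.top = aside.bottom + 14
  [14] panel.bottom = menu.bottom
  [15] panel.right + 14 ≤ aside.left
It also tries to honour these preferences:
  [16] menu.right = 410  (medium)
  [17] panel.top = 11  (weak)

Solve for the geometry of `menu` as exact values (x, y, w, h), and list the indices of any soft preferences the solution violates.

1. menu.x = 125  [aside.left = menu.left]
2. menu.w = 252  [aside.w = menu.w]
3. menu.y = 270  [menu.top = aside.bottom + 14]
4. menu.h = 33  [panel.bottom = menu.bottom]

menu = (x=125, y=270, w=252, h=33)
violated soft preferences: 16, 17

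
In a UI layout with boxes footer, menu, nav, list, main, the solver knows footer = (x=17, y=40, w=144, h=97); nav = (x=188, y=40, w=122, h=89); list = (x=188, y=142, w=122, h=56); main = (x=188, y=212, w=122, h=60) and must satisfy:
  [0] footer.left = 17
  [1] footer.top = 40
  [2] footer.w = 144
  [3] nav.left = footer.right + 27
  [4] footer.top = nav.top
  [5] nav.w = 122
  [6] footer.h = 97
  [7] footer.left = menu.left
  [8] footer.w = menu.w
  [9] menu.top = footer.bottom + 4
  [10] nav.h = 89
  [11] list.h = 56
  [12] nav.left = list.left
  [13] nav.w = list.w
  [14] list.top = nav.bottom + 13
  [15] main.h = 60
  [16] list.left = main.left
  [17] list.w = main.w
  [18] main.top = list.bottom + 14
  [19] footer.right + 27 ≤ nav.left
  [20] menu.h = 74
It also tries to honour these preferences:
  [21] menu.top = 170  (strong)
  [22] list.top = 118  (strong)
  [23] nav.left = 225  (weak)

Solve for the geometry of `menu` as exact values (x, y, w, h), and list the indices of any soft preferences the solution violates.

menu = (x=17, y=141, w=144, h=74)
violated soft preferences: 21, 22, 23

1. menu.x = 17  [footer.left = menu.left]
2. menu.w = 144  [footer.w = menu.w]
3. menu.y = 141  [menu.top = footer.bottom + 4]
4. menu.h = 74  [menu.h = 74]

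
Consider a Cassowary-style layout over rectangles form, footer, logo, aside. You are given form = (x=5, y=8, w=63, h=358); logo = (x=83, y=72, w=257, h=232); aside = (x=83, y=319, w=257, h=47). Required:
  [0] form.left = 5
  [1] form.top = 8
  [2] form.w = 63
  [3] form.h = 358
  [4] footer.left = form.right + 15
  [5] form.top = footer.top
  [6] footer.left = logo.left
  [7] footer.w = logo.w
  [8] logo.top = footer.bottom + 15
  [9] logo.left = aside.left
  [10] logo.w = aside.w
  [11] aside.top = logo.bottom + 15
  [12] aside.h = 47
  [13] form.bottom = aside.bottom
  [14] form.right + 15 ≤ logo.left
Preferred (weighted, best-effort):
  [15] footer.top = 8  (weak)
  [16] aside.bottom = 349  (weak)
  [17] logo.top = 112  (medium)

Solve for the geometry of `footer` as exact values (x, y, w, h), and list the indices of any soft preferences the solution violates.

1. footer.x = 83  [footer.left = form.right + 15]
2. footer.y = 8  [form.top = footer.top]
3. footer.w = 257  [footer.w = logo.w]
4. footer.h = 49  [logo.top = footer.bottom + 15]

footer = (x=83, y=8, w=257, h=49)
violated soft preferences: 16, 17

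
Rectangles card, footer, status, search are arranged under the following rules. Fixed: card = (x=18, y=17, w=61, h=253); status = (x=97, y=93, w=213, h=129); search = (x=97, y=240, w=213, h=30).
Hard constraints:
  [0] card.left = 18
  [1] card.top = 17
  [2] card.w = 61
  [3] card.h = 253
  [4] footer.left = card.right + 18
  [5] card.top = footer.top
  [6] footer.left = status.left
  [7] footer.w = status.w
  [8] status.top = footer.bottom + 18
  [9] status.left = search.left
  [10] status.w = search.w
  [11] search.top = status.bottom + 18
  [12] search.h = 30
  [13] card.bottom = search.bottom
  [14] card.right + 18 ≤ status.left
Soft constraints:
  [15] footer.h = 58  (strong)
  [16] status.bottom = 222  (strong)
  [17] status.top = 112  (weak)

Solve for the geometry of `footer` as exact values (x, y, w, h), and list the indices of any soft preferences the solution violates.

1. footer.x = 97  [footer.left = card.right + 18]
2. footer.y = 17  [card.top = footer.top]
3. footer.w = 213  [footer.w = status.w]
4. footer.h = 58  [status.top = footer.bottom + 18]

footer = (x=97, y=17, w=213, h=58)
violated soft preferences: 17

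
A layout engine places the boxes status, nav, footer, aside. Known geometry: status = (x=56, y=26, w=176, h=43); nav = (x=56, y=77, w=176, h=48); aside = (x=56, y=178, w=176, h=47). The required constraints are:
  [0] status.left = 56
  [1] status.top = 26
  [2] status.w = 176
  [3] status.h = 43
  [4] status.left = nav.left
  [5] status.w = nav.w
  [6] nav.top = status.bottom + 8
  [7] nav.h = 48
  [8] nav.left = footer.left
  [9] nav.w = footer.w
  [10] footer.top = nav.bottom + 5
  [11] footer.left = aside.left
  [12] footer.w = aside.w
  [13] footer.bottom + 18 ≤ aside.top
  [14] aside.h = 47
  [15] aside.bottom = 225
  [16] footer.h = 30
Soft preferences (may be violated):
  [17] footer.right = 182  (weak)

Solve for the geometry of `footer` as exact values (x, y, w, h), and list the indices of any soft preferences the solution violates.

footer = (x=56, y=130, w=176, h=30)
violated soft preferences: 17

1. footer.x = 56  [nav.left = footer.left]
2. footer.w = 176  [nav.w = footer.w]
3. footer.y = 130  [footer.top = nav.bottom + 5]
4. footer.h = 30  [footer.h = 30]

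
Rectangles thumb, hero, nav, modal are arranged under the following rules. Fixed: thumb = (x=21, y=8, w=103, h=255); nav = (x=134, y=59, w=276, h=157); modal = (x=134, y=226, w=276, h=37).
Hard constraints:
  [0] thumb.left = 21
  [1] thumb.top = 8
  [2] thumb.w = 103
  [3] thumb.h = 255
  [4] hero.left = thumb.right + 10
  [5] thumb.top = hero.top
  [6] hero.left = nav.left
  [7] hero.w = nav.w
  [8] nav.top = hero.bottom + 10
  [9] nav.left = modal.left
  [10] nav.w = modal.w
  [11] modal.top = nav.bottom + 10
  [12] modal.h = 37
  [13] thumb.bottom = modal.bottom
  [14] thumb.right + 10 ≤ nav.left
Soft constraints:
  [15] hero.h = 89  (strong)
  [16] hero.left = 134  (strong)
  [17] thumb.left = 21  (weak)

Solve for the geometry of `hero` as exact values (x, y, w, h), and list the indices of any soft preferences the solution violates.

1. hero.x = 134  [hero.left = thumb.right + 10]
2. hero.y = 8  [thumb.top = hero.top]
3. hero.w = 276  [hero.w = nav.w]
4. hero.h = 41  [nav.top = hero.bottom + 10]

hero = (x=134, y=8, w=276, h=41)
violated soft preferences: 15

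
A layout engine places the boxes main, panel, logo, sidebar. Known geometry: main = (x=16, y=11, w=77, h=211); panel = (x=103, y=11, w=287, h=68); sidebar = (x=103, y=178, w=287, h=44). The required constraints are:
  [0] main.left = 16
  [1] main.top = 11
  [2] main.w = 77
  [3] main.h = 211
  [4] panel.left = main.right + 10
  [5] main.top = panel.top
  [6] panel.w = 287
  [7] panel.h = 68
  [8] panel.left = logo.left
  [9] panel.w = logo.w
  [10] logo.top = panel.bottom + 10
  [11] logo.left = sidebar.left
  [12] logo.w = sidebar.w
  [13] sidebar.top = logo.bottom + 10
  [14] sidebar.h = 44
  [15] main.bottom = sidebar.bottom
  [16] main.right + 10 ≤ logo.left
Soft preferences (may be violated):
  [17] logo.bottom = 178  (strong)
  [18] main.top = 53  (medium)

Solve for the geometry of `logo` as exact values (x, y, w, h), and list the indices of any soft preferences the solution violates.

logo = (x=103, y=89, w=287, h=79)
violated soft preferences: 17, 18

1. logo.x = 103  [panel.left = logo.left]
2. logo.w = 287  [panel.w = logo.w]
3. logo.y = 89  [logo.top = panel.bottom + 10]
4. logo.h = 79  [sidebar.top = logo.bottom + 10]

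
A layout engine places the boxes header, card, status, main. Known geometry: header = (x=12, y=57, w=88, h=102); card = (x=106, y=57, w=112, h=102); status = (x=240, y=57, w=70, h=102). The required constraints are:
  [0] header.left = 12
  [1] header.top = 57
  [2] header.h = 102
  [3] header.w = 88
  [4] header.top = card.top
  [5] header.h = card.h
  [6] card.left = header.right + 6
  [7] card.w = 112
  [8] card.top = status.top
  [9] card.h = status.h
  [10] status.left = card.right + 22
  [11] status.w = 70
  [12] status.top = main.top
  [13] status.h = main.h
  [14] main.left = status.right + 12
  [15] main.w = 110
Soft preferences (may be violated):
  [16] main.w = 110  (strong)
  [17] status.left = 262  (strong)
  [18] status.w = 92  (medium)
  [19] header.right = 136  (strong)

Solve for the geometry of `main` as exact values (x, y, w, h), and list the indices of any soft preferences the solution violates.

1. main.y = 57  [status.top = main.top]
2. main.h = 102  [status.h = main.h]
3. main.x = 322  [main.left = status.right + 12]
4. main.w = 110  [main.w = 110]

main = (x=322, y=57, w=110, h=102)
violated soft preferences: 17, 18, 19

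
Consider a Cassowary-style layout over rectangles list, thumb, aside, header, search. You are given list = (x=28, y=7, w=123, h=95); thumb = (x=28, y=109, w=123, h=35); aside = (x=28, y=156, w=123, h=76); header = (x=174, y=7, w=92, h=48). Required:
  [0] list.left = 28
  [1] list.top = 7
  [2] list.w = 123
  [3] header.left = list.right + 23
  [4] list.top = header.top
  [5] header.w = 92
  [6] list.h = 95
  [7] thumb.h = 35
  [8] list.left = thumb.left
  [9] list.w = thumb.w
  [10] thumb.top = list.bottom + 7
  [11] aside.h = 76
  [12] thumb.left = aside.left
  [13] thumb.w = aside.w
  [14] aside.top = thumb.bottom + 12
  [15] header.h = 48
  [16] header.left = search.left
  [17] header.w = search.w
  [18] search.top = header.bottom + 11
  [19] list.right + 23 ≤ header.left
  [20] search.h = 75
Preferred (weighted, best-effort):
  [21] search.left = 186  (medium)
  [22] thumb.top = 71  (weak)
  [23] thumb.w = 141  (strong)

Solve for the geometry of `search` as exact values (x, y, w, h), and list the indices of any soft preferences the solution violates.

search = (x=174, y=66, w=92, h=75)
violated soft preferences: 21, 22, 23

1. search.x = 174  [header.left = search.left]
2. search.w = 92  [header.w = search.w]
3. search.y = 66  [search.top = header.bottom + 11]
4. search.h = 75  [search.h = 75]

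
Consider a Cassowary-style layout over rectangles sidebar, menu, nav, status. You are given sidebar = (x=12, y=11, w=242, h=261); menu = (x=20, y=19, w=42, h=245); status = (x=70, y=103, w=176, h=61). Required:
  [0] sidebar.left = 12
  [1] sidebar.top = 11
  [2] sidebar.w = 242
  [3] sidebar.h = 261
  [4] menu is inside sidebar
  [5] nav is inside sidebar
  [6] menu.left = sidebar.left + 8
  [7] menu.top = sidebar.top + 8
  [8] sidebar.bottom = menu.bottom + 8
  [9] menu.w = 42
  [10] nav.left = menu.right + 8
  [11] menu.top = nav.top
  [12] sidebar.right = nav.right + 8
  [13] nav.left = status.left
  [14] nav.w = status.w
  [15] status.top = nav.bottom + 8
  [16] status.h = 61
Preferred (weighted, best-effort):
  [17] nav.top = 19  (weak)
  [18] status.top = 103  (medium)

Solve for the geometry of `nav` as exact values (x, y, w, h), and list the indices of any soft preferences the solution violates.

1. nav.x = 70  [nav.left = menu.right + 8]
2. nav.y = 19  [menu.top = nav.top]
3. nav.w = 176  [sidebar.right = nav.right + 8]
4. nav.h = 76  [status.top = nav.bottom + 8]

nav = (x=70, y=19, w=176, h=76)
violated soft preferences: none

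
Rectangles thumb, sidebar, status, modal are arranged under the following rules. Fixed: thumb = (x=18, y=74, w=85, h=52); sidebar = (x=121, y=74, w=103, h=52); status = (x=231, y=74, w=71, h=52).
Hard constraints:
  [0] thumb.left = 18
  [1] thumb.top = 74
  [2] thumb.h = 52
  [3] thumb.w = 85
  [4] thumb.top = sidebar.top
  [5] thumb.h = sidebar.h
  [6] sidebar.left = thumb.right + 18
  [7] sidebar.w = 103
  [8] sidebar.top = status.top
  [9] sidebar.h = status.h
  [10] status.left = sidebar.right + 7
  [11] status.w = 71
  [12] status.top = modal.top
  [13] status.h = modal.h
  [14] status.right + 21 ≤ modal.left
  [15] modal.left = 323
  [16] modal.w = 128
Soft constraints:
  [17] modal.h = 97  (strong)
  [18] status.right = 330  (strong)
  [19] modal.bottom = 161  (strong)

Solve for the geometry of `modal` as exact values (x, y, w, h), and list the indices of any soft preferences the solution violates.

1. modal.y = 74  [status.top = modal.top]
2. modal.h = 52  [status.h = modal.h]
3. modal.x = 323  [modal.left = 323]
4. modal.w = 128  [modal.w = 128]

modal = (x=323, y=74, w=128, h=52)
violated soft preferences: 17, 18, 19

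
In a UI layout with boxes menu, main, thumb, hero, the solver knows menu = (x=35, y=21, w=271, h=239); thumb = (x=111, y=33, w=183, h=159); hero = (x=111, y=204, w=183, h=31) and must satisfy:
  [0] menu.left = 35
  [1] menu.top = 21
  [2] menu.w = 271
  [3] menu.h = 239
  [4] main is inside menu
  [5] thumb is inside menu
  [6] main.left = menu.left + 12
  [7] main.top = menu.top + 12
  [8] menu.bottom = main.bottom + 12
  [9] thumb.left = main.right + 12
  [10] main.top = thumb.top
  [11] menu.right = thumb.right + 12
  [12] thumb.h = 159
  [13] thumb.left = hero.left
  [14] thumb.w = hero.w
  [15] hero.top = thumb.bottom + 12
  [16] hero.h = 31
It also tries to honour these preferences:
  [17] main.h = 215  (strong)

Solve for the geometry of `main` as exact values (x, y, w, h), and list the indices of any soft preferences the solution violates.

main = (x=47, y=33, w=52, h=215)
violated soft preferences: none

1. main.x = 47  [main.left = menu.left + 12]
2. main.y = 33  [main.top = menu.top + 12]
3. main.h = 215  [menu.bottom = main.bottom + 12]
4. main.w = 52  [thumb.left = main.right + 12]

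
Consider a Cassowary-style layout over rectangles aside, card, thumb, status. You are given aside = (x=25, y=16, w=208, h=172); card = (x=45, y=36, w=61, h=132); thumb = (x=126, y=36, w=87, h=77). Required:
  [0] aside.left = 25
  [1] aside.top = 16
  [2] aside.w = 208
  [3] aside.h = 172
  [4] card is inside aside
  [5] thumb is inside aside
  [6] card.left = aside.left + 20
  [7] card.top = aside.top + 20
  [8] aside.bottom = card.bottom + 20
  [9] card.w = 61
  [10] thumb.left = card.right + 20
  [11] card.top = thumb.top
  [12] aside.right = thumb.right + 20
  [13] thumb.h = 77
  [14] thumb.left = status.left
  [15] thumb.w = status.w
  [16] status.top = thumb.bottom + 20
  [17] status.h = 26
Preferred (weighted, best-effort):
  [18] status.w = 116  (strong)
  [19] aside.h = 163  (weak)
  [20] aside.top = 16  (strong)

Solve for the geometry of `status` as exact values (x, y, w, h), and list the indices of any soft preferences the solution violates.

status = (x=126, y=133, w=87, h=26)
violated soft preferences: 18, 19

1. status.x = 126  [thumb.left = status.left]
2. status.w = 87  [thumb.w = status.w]
3. status.y = 133  [status.top = thumb.bottom + 20]
4. status.h = 26  [status.h = 26]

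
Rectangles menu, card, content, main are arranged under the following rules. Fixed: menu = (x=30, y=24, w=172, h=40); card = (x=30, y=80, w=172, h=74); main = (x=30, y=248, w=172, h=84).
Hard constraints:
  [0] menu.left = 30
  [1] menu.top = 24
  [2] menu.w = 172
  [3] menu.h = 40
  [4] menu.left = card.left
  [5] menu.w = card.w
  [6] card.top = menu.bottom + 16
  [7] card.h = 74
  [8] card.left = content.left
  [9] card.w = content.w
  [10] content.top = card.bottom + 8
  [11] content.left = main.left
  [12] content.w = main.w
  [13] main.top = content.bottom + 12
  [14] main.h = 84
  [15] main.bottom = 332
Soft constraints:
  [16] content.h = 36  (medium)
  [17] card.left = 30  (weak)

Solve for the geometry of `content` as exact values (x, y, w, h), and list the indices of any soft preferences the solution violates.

content = (x=30, y=162, w=172, h=74)
violated soft preferences: 16

1. content.x = 30  [card.left = content.left]
2. content.w = 172  [card.w = content.w]
3. content.y = 162  [content.top = card.bottom + 8]
4. content.h = 74  [main.top = content.bottom + 12]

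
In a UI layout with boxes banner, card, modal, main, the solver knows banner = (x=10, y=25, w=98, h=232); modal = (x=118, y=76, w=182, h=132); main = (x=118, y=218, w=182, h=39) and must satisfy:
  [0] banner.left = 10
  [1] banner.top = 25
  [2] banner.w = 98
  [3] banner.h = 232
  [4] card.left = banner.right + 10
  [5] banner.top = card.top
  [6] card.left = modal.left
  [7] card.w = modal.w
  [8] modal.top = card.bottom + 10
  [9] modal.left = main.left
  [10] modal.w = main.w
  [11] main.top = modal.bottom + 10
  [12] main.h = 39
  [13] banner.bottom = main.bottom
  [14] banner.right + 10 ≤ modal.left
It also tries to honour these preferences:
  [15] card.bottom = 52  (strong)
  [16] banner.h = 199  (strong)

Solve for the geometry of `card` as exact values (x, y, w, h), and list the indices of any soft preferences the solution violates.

card = (x=118, y=25, w=182, h=41)
violated soft preferences: 15, 16

1. card.x = 118  [card.left = banner.right + 10]
2. card.y = 25  [banner.top = card.top]
3. card.w = 182  [card.w = modal.w]
4. card.h = 41  [modal.top = card.bottom + 10]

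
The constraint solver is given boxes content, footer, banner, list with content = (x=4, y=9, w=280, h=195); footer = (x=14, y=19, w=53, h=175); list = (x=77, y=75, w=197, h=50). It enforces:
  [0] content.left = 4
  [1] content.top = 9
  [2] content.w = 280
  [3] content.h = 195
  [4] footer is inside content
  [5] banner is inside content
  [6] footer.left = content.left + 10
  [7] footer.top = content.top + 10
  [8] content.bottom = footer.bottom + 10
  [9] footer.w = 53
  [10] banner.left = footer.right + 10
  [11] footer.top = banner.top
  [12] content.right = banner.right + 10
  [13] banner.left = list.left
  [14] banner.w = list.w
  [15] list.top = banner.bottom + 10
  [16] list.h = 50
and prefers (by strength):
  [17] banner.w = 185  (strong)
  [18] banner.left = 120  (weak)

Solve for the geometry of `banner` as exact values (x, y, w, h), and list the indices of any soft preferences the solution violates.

1. banner.x = 77  [banner.left = footer.right + 10]
2. banner.y = 19  [footer.top = banner.top]
3. banner.w = 197  [content.right = banner.right + 10]
4. banner.h = 46  [list.top = banner.bottom + 10]

banner = (x=77, y=19, w=197, h=46)
violated soft preferences: 17, 18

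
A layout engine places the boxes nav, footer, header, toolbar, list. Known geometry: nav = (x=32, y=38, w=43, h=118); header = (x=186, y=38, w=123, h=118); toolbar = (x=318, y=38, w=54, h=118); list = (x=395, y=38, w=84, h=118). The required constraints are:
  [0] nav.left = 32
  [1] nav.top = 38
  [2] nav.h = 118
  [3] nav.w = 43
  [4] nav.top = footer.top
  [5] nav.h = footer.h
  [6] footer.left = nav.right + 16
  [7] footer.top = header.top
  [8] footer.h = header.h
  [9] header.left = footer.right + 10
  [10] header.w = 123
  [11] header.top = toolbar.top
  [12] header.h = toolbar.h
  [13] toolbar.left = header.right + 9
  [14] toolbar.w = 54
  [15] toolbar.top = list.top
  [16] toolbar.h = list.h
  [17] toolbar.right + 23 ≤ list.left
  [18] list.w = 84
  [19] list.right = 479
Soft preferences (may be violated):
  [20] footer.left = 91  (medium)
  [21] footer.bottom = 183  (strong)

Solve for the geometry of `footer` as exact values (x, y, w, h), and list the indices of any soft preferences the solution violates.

footer = (x=91, y=38, w=85, h=118)
violated soft preferences: 21

1. footer.y = 38  [nav.top = footer.top]
2. footer.h = 118  [nav.h = footer.h]
3. footer.x = 91  [footer.left = nav.right + 16]
4. footer.w = 85  [header.left = footer.right + 10]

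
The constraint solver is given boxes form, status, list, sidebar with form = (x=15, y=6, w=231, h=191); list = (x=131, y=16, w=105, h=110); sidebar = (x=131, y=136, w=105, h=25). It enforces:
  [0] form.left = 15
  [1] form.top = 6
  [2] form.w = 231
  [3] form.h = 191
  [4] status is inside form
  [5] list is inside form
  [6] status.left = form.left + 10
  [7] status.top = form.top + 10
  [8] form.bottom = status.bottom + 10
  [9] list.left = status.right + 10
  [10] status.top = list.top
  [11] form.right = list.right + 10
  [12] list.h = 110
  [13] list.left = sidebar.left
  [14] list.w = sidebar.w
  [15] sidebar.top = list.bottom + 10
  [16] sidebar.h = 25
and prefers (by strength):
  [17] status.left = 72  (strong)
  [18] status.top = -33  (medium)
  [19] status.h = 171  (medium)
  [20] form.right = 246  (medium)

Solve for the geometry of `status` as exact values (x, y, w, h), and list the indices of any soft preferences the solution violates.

1. status.x = 25  [status.left = form.left + 10]
2. status.y = 16  [status.top = form.top + 10]
3. status.h = 171  [form.bottom = status.bottom + 10]
4. status.w = 96  [list.left = status.right + 10]

status = (x=25, y=16, w=96, h=171)
violated soft preferences: 17, 18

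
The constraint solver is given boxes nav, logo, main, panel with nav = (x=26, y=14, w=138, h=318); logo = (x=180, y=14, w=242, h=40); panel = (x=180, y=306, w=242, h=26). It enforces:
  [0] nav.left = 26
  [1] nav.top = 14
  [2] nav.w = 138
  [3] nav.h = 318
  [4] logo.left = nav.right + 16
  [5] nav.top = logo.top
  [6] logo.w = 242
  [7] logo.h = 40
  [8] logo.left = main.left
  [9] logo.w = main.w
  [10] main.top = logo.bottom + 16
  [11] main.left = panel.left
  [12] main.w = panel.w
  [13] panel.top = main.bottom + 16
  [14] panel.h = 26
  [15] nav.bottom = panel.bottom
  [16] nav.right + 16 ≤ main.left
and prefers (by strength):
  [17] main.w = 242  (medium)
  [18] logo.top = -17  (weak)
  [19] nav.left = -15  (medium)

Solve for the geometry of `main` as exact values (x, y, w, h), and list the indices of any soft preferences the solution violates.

1. main.x = 180  [logo.left = main.left]
2. main.w = 242  [logo.w = main.w]
3. main.y = 70  [main.top = logo.bottom + 16]
4. main.h = 220  [panel.top = main.bottom + 16]

main = (x=180, y=70, w=242, h=220)
violated soft preferences: 18, 19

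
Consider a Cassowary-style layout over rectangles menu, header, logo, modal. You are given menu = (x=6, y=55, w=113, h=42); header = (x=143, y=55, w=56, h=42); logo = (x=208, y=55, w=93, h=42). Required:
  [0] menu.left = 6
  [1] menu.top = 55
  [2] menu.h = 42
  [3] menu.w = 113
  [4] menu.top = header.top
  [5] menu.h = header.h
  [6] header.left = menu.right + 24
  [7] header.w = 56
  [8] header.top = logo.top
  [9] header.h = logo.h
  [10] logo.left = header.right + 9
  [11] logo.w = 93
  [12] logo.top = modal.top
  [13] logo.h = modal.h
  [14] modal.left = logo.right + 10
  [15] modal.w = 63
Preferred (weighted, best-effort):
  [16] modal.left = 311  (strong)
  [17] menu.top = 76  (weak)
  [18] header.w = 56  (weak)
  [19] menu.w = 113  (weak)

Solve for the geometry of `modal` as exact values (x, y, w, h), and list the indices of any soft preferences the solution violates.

modal = (x=311, y=55, w=63, h=42)
violated soft preferences: 17

1. modal.y = 55  [logo.top = modal.top]
2. modal.h = 42  [logo.h = modal.h]
3. modal.x = 311  [modal.left = logo.right + 10]
4. modal.w = 63  [modal.w = 63]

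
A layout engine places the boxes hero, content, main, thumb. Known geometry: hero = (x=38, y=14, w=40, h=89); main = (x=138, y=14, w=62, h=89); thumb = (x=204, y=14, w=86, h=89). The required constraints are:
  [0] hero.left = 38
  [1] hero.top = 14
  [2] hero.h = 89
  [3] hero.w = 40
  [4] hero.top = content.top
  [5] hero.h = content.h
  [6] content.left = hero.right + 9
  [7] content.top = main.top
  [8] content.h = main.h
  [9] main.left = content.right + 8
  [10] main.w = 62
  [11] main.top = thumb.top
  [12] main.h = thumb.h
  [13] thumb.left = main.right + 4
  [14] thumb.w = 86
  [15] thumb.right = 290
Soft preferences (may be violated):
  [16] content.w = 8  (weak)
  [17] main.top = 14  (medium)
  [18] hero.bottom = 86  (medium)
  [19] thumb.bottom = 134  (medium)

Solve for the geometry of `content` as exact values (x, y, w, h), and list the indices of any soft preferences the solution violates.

content = (x=87, y=14, w=43, h=89)
violated soft preferences: 16, 18, 19

1. content.y = 14  [hero.top = content.top]
2. content.h = 89  [hero.h = content.h]
3. content.x = 87  [content.left = hero.right + 9]
4. content.w = 43  [main.left = content.right + 8]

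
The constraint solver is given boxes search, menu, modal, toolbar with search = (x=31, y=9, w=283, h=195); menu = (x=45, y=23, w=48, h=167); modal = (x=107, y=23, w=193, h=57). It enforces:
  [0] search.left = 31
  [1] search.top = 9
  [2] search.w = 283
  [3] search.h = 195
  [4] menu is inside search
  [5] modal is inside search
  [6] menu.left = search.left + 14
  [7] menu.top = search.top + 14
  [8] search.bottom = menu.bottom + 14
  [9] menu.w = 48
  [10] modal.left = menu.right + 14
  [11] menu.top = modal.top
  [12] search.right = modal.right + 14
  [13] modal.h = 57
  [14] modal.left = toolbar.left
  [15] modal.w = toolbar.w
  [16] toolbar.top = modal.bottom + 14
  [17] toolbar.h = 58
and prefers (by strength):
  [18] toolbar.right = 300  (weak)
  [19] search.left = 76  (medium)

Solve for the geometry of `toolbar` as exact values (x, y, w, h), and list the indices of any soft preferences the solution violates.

toolbar = (x=107, y=94, w=193, h=58)
violated soft preferences: 19

1. toolbar.x = 107  [modal.left = toolbar.left]
2. toolbar.w = 193  [modal.w = toolbar.w]
3. toolbar.y = 94  [toolbar.top = modal.bottom + 14]
4. toolbar.h = 58  [toolbar.h = 58]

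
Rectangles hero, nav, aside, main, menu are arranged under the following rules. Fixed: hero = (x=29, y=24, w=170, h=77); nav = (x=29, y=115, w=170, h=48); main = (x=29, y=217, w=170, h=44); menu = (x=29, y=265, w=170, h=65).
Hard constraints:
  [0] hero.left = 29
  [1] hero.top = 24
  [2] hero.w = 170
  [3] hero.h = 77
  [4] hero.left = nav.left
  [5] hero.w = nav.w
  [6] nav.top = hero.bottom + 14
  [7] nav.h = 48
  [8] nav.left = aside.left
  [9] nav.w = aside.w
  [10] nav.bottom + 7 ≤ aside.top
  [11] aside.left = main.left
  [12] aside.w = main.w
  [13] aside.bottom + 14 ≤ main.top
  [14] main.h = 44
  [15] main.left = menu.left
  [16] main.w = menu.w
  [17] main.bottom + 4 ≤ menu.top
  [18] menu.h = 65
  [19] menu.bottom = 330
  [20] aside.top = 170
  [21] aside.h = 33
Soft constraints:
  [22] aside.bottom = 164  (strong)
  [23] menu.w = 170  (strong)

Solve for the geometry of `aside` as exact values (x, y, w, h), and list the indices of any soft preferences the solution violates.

aside = (x=29, y=170, w=170, h=33)
violated soft preferences: 22

1. aside.x = 29  [nav.left = aside.left]
2. aside.w = 170  [nav.w = aside.w]
3. aside.y = 170  [aside.top = 170]
4. aside.h = 33  [aside.h = 33]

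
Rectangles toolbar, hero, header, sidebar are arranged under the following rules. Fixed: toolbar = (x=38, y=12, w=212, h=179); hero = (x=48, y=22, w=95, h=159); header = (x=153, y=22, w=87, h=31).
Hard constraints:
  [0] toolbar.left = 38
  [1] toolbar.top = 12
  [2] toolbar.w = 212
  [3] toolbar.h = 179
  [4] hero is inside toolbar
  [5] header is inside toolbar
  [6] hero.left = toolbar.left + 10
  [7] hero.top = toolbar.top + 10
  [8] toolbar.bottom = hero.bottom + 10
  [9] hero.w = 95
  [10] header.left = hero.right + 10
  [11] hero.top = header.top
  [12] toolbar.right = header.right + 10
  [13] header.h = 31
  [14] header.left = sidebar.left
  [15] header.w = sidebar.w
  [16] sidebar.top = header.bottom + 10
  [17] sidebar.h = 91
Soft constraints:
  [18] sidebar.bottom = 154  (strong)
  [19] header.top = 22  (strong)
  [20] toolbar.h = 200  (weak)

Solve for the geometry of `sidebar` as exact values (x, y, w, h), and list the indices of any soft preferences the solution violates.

sidebar = (x=153, y=63, w=87, h=91)
violated soft preferences: 20

1. sidebar.x = 153  [header.left = sidebar.left]
2. sidebar.w = 87  [header.w = sidebar.w]
3. sidebar.y = 63  [sidebar.top = header.bottom + 10]
4. sidebar.h = 91  [sidebar.h = 91]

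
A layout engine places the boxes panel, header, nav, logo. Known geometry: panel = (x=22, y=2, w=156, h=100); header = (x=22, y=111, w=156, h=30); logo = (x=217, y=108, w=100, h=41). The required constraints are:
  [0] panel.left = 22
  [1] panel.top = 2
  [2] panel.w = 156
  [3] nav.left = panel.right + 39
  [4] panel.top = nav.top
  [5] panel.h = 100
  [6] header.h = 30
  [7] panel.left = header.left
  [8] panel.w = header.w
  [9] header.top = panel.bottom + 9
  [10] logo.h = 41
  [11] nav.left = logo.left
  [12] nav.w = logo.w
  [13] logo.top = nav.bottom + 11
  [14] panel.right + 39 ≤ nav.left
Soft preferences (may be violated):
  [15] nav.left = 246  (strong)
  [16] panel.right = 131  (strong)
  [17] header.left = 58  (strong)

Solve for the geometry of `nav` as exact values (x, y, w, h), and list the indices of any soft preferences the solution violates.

1. nav.x = 217  [nav.left = panel.right + 39]
2. nav.y = 2  [panel.top = nav.top]
3. nav.w = 100  [nav.w = logo.w]
4. nav.h = 95  [logo.top = nav.bottom + 11]

nav = (x=217, y=2, w=100, h=95)
violated soft preferences: 15, 16, 17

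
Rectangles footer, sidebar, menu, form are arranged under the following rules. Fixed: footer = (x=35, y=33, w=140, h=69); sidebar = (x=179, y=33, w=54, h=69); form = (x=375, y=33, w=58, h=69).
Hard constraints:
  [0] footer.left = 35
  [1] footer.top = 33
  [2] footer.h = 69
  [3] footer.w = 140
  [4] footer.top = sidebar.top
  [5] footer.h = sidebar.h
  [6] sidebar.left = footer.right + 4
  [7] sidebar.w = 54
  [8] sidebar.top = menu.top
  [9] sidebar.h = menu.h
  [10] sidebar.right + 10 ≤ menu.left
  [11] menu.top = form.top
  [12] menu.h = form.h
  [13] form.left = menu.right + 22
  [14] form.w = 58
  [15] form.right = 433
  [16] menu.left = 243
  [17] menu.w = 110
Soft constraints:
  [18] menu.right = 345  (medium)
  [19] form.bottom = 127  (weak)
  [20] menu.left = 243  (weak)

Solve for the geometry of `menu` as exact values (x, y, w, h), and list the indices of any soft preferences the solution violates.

menu = (x=243, y=33, w=110, h=69)
violated soft preferences: 18, 19

1. menu.y = 33  [sidebar.top = menu.top]
2. menu.h = 69  [sidebar.h = menu.h]
3. menu.x = 243  [menu.left = 243]
4. menu.w = 110  [menu.w = 110]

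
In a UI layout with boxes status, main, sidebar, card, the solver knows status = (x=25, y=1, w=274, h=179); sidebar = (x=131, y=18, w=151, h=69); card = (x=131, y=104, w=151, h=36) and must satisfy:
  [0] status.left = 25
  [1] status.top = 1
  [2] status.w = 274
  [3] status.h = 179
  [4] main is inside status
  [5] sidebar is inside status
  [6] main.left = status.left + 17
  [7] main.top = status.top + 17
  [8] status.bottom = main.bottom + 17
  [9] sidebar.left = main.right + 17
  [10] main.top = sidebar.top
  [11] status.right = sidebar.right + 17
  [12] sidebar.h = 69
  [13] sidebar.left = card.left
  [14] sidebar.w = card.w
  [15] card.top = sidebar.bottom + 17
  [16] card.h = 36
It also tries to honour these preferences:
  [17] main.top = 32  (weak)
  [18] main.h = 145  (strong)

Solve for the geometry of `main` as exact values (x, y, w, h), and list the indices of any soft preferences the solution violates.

main = (x=42, y=18, w=72, h=145)
violated soft preferences: 17

1. main.x = 42  [main.left = status.left + 17]
2. main.y = 18  [main.top = status.top + 17]
3. main.h = 145  [status.bottom = main.bottom + 17]
4. main.w = 72  [sidebar.left = main.right + 17]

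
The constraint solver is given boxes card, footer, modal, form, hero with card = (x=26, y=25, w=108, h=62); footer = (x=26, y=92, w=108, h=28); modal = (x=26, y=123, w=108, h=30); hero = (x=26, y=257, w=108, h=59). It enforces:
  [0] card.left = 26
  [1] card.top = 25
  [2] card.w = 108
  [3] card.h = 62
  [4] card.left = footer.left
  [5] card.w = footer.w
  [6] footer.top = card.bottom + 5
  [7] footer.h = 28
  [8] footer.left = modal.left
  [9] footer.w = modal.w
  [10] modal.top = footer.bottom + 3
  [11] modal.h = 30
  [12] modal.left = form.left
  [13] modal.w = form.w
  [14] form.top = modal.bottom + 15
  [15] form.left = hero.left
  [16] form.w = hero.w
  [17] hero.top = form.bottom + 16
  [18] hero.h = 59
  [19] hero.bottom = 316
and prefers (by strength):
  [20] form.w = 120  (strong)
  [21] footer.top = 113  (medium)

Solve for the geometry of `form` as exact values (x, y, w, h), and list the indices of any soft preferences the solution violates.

1. form.x = 26  [modal.left = form.left]
2. form.w = 108  [modal.w = form.w]
3. form.y = 168  [form.top = modal.bottom + 15]
4. form.h = 73  [hero.top = form.bottom + 16]

form = (x=26, y=168, w=108, h=73)
violated soft preferences: 20, 21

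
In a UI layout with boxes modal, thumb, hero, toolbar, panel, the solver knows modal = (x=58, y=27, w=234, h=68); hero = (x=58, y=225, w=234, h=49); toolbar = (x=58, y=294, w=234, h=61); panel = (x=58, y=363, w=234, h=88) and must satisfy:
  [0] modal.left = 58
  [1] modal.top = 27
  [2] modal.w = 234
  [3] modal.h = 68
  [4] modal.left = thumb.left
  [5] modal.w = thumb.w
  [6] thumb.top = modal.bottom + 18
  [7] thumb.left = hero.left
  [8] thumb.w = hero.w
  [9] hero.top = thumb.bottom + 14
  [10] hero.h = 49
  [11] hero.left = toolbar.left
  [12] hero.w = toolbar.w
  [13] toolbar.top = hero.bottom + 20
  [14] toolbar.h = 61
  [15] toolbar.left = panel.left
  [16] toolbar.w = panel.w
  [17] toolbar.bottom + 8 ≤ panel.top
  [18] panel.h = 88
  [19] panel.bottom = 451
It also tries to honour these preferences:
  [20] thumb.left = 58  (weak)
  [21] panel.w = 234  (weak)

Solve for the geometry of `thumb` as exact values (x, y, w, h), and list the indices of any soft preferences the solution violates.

thumb = (x=58, y=113, w=234, h=98)
violated soft preferences: none

1. thumb.x = 58  [modal.left = thumb.left]
2. thumb.w = 234  [modal.w = thumb.w]
3. thumb.y = 113  [thumb.top = modal.bottom + 18]
4. thumb.h = 98  [hero.top = thumb.bottom + 14]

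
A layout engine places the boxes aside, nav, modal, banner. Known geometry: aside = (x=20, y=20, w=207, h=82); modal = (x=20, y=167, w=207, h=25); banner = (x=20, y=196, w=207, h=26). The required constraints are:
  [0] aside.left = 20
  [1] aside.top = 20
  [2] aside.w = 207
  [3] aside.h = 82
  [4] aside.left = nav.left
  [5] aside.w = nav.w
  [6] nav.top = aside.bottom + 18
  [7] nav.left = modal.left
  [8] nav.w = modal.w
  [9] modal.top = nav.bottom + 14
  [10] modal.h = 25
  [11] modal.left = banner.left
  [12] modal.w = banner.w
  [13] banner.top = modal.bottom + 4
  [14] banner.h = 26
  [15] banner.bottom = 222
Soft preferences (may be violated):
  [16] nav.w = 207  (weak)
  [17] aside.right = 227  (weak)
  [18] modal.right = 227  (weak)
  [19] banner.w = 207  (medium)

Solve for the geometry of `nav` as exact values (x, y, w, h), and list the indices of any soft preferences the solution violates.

nav = (x=20, y=120, w=207, h=33)
violated soft preferences: none

1. nav.x = 20  [aside.left = nav.left]
2. nav.w = 207  [aside.w = nav.w]
3. nav.y = 120  [nav.top = aside.bottom + 18]
4. nav.h = 33  [modal.top = nav.bottom + 14]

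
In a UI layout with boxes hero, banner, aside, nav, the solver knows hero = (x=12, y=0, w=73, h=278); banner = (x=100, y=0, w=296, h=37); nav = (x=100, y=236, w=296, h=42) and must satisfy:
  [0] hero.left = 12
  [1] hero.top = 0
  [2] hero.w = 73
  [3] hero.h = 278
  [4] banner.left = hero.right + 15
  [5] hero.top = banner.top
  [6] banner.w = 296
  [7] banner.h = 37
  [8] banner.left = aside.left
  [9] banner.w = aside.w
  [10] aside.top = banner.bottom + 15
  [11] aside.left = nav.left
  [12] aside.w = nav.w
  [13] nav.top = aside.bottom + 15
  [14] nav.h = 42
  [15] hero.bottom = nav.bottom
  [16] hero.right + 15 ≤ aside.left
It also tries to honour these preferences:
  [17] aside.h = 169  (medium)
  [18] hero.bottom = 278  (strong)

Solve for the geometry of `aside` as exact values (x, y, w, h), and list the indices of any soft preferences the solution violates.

aside = (x=100, y=52, w=296, h=169)
violated soft preferences: none

1. aside.x = 100  [banner.left = aside.left]
2. aside.w = 296  [banner.w = aside.w]
3. aside.y = 52  [aside.top = banner.bottom + 15]
4. aside.h = 169  [nav.top = aside.bottom + 15]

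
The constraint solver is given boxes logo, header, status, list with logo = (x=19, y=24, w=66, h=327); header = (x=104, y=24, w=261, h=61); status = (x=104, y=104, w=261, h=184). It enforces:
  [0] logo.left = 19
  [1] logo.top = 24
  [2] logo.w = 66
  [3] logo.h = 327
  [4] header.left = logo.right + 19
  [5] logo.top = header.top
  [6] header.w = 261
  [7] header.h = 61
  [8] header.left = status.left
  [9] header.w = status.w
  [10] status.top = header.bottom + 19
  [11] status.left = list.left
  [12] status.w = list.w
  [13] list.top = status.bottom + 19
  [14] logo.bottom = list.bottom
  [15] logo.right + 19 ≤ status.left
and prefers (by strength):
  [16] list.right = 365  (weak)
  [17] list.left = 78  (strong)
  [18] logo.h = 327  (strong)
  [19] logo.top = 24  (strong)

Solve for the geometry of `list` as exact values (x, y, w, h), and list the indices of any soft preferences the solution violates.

list = (x=104, y=307, w=261, h=44)
violated soft preferences: 17

1. list.x = 104  [status.left = list.left]
2. list.w = 261  [status.w = list.w]
3. list.y = 307  [list.top = status.bottom + 19]
4. list.h = 44  [logo.bottom = list.bottom]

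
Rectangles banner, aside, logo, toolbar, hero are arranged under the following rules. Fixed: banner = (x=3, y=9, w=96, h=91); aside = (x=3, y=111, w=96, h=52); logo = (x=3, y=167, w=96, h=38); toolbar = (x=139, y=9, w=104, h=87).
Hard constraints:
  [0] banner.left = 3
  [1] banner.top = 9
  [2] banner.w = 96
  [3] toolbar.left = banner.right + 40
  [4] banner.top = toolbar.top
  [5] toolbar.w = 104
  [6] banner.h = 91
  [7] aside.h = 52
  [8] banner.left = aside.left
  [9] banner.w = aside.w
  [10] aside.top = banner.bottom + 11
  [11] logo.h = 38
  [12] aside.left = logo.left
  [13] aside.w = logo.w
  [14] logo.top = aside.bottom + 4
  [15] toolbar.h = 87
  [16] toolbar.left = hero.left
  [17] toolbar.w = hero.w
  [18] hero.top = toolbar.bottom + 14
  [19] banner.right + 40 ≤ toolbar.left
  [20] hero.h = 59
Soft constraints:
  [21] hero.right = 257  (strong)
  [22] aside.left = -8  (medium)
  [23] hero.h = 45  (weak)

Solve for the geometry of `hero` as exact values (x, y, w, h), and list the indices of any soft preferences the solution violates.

1. hero.x = 139  [toolbar.left = hero.left]
2. hero.w = 104  [toolbar.w = hero.w]
3. hero.y = 110  [hero.top = toolbar.bottom + 14]
4. hero.h = 59  [hero.h = 59]

hero = (x=139, y=110, w=104, h=59)
violated soft preferences: 21, 22, 23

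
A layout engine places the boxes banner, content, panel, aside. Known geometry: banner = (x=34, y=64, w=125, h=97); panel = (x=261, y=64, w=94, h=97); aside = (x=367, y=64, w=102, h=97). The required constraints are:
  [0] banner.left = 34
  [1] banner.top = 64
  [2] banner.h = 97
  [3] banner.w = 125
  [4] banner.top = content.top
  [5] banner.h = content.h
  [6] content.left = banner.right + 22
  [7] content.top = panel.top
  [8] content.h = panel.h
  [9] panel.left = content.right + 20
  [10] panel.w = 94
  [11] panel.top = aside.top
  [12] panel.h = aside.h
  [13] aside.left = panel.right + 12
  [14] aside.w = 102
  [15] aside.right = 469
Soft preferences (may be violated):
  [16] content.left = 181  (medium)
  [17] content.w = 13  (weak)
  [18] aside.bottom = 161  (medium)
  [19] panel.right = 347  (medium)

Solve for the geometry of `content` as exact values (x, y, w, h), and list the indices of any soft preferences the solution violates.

content = (x=181, y=64, w=60, h=97)
violated soft preferences: 17, 19

1. content.y = 64  [banner.top = content.top]
2. content.h = 97  [banner.h = content.h]
3. content.x = 181  [content.left = banner.right + 22]
4. content.w = 60  [panel.left = content.right + 20]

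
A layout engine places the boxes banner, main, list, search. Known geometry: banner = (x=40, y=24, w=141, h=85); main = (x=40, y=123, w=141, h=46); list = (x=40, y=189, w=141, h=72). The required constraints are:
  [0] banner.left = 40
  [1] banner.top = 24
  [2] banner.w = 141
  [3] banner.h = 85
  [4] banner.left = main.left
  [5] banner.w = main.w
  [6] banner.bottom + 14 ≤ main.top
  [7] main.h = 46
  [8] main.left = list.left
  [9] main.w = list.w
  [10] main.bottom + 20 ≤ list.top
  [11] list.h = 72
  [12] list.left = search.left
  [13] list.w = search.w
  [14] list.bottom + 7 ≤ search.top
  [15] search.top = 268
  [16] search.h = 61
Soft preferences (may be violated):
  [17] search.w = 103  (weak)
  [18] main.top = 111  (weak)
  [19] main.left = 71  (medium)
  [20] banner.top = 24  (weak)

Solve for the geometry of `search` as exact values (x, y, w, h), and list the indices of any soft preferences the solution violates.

1. search.x = 40  [list.left = search.left]
2. search.w = 141  [list.w = search.w]
3. search.y = 268  [search.top = 268]
4. search.h = 61  [search.h = 61]

search = (x=40, y=268, w=141, h=61)
violated soft preferences: 17, 18, 19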